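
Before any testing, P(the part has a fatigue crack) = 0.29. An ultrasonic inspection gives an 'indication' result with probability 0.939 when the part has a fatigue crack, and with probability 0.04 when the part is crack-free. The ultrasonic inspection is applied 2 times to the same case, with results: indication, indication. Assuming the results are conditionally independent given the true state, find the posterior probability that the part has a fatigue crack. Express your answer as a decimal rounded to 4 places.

With H the event that the part has a fatigue crack, the joint likelihood of the observed sequence is P(data|H) = 0.939·0.939 = 0.88172 and P(data|¬H) = 0.04·0.04 = 0.0016000.
Bayes: P(H|data) = 0.29·0.88172 / (0.29·0.88172 + 0.71·0.0016000) = 0.25570/0.25684 = 0.9956.

Posterior P(H) ≈ 0.9956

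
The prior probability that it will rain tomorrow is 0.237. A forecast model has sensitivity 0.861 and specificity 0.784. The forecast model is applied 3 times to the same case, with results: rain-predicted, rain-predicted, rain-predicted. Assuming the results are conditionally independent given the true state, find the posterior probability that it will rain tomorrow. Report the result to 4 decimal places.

Posterior P(H) ≈ 0.9516

With H the event that it will rain tomorrow, the joint likelihood of the observed sequence is P(data|H) = 0.861·0.861·0.861 = 0.63828 and P(data|¬H) = 0.216·0.216·0.216 = 0.010078.
Bayes: P(H|data) = 0.237·0.63828 / (0.237·0.63828 + 0.763·0.010078) = 0.15127/0.15896 = 0.9516.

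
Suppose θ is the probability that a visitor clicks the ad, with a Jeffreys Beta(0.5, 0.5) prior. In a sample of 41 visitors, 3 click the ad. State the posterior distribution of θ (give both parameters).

The binomial likelihood is conjugate to the Beta prior: with 3 successes and 38 failures, the posterior is Beta(0.5+3, 0.5+38) = Beta(3.5, 38.5).

Posterior: Beta(3.5, 38.5)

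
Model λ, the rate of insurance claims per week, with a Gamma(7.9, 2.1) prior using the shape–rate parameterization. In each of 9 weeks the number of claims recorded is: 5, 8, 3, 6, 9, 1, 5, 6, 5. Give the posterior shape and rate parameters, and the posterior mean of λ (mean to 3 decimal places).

The Poisson likelihood adds the total count to the shape and the number of exposure periods to the rate. Here ∑xᵢ = 48 and n = 9, so shape 7.9→55.9 and rate 2.1→11.1.
E[λ | data] = 55.9/11.1 = 5.036.

Posterior: Gamma(shape=55.9, rate=11.1); mean ≈ 5.036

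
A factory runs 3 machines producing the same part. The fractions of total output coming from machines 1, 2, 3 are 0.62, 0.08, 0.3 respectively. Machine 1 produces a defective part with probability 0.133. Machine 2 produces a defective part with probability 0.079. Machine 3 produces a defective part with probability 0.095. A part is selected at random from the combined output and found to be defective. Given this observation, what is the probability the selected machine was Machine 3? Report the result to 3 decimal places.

Posterior probability ≈ 0.243

Tabulate prior·likelihood by source: [1] prior 0.62, lik 0.133, product 0.08246; [2] prior 0.08, lik 0.079, product 0.006320; [3] prior 0.3, lik 0.095, product 0.02850.
Normalizing constant = 0.11728; the posterior for Machine 3 is its product over the sum, 0.02850/0.11728 = 0.243.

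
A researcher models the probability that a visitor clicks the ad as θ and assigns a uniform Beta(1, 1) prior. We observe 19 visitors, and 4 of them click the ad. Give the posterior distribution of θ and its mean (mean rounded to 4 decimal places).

The binomial likelihood is conjugate to the Beta prior: with 4 successes and 15 failures, the posterior is Beta(1+4, 1+15) = Beta(5, 16).
Posterior mean = α/(α+β) = 5/21 = 0.2381.

Posterior: Beta(5, 16); mean ≈ 0.2381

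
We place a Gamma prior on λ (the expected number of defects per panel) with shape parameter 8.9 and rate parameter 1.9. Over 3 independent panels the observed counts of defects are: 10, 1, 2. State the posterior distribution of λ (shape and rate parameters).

The Poisson likelihood adds the total count to the shape and the number of exposure periods to the rate. Here ∑xᵢ = 13 and n = 3, so shape 8.9→21.9 and rate 1.9→4.9.

Posterior: Gamma(shape=21.9, rate=4.9)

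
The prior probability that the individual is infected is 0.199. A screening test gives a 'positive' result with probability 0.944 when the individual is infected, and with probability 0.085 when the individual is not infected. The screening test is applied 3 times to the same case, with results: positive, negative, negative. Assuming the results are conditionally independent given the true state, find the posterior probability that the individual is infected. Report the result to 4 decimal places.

Posterior P(H) ≈ 0.0102

Let H be the event that the individual is infected; start with P(H) = 0.199. P('positive'|H) = 0.944, P('positive'|¬H) = 0.085.
Update on result 1 ('positive'): P(H) ← 0.944·0.1990 / (0.944·0.1990 + 0.085·0.8010) = 0.18786/0.25594 = 0.7340.
Update on result 2 ('negative'): P(H) ← 0.056·0.7340 / (0.056·0.7340 + 0.915·0.2660) = 0.041103/0.28451 = 0.1445.
Update on result 3 ('negative'): P(H) ← 0.056·0.1445 / (0.056·0.1445 + 0.915·0.8555) = 0.0080903/0.79090 = 0.0102.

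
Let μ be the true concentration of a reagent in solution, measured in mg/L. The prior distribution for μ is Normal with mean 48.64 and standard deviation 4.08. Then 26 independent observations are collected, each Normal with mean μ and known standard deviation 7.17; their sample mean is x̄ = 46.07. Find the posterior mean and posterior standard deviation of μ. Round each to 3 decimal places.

Posterior mean ≈ 46.343; posterior SD ≈ 1.329

Prior precision 1/τ₀² = 1/4.08² = 0.0600730; data precision n/σ² = 26/7.17² = 0.505749.
Posterior precision = 0.0600730 + 0.505749 = 0.565822, giving posterior SD = 1/√0.565822 = 1.329.
Posterior mean = (0.0600730·48.64 + 0.505749·46.07) / 0.565822 = 46.343.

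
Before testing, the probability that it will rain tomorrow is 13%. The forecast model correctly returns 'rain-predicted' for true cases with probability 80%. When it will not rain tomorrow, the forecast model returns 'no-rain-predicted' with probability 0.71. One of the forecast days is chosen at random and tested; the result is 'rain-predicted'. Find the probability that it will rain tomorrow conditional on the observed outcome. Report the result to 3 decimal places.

Write H for 'it will rain tomorrow'. Prior odds H:¬H = 0.13/0.87 = 0.14943. For the 'rain-predicted' outcome, the likelihood ratio is 0.8/0.29 = 2.7586.
Posterior odds = 0.14943 × 2.7586 = 0.41221, so P(H|E) = 0.41221/(1+0.41221) = 0.292.

P(H | E) ≈ 0.292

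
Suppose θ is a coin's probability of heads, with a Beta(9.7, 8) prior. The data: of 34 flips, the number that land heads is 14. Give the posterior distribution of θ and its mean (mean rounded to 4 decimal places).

The binomial likelihood is conjugate to the Beta prior: with 14 successes and 20 failures, the posterior is Beta(9.7+14, 8+20) = Beta(23.7, 28).
Posterior mean = α/(α+β) = 23.7/51.7 = 0.4584.

Posterior: Beta(23.7, 28); mean ≈ 0.4584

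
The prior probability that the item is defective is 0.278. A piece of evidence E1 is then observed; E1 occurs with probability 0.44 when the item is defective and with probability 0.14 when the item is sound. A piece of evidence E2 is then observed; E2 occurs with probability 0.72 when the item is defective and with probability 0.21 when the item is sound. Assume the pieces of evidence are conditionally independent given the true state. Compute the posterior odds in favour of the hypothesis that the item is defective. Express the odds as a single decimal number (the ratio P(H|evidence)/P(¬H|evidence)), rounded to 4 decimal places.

Prior odds = 0.278/(1−0.278) = 0.38504. In log-odds, ln(0.38504) = -0.95440.
Add log likelihood ratios: ln(3.1429) + ln(3.4286) = 2.3773.
Posterior log-odds = 1.4229, so posterior odds = exp(1.4229) = 4.1490.

Posterior odds ≈ 4.1490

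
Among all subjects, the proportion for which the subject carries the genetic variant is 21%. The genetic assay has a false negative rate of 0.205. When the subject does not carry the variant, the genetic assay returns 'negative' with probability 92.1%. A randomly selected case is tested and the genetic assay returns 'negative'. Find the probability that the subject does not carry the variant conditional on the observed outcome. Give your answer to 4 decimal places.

P(¬H | E) ≈ 0.9441

Let H be the event that the subject carries the genetic variant. P(H) = 0.21, so P(¬H) = 0.79. With E the 'negative' result, P(E|H) = 0.205 and P(E|¬H) = 0.921.
P(E) = 0.205·0.21 + 0.921·0.79 = 0.043050 + 0.72759 = 0.77064.
By Bayes' theorem, P(H|E) = 0.043050 / 0.77064 = 0.0559. Hence P(¬H|E) = 1 − 0.0559 = 0.9441.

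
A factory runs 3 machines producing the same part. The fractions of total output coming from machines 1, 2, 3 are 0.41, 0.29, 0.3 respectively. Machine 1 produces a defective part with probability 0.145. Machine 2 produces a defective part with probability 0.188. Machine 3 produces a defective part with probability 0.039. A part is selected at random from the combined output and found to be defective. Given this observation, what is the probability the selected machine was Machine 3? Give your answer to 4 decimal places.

Tabulate prior·likelihood by source: [1] prior 0.41, lik 0.145, product 0.05945; [2] prior 0.29, lik 0.188, product 0.05452; [3] prior 0.3, lik 0.039, product 0.01170.
Normalizing constant = 0.12567; the posterior for Machine 3 is its product over the sum, 0.01170/0.12567 = 0.0931.

Posterior probability ≈ 0.0931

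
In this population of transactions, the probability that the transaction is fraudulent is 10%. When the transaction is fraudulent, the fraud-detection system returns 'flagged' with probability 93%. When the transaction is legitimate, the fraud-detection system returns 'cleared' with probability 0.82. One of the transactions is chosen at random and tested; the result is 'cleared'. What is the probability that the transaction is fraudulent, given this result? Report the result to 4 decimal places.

Let H be the event that the transaction is fraudulent. P(H) = 0.1, so P(¬H) = 0.9. With E the 'cleared' result, P(E|H) = 0.07 and P(E|¬H) = 0.82.
P(E) = 0.07·0.1 + 0.82·0.9 = 0.0070000 + 0.73800 = 0.74500.
By Bayes' theorem, P(H|E) = 0.0070000 / 0.74500 = 0.0094.

P(H | E) ≈ 0.0094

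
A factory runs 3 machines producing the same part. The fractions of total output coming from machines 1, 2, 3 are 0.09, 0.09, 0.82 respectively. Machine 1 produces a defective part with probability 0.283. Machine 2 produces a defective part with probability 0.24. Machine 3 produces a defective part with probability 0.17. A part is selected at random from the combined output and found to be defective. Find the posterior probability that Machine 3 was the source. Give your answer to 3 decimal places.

Posterior probability ≈ 0.748

P(defective|M1) = 0.283; P(defective|M2) = 0.24; P(defective|M3) = 0.17.
Prior × likelihood for each source: 0.09·0.283=0.02547, 0.09·0.24=0.02160, 0.82·0.17=0.1394. Summing gives P(defective) = 0.18647.
P(Machine 3 | defective) = 0.1394 / 0.18647 = 0.748.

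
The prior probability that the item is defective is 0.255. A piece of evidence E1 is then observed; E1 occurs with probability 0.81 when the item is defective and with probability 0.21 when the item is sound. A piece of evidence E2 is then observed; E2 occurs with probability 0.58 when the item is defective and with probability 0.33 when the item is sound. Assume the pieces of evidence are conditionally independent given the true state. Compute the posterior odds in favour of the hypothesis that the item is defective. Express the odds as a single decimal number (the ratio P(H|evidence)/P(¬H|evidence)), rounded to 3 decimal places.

Posterior odds ≈ 2.320

Prior odds = 0.255/(1−0.255) = 0.34228. In log-odds, ln(0.34228) = -1.0721.
Add log likelihood ratios: ln(3.8571) + ln(1.7576) = 1.9139.
Posterior log-odds = 0.84174, so posterior odds = exp(0.84174) = 2.3204.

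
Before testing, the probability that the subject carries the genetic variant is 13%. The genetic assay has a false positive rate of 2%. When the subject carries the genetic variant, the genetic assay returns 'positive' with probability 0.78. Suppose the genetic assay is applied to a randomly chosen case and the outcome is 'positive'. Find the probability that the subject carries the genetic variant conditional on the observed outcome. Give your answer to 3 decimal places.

P(H | E) ≈ 0.854

Let H be the event that the subject carries the genetic variant. P(H) = 0.13, so P(¬H) = 0.87. With E the 'positive' result, P(E|H) = 0.78 and P(E|¬H) = 0.02.
P(E) = 0.78·0.13 + 0.02·0.87 = 0.10140 + 0.017400 = 0.11880.
By Bayes' theorem, P(H|E) = 0.10140 / 0.11880 = 0.854.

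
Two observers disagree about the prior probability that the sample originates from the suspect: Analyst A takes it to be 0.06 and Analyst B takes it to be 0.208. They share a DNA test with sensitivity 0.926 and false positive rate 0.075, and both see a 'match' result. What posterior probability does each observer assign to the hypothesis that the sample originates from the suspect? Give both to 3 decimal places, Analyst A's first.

P('+'|H) = 0.926, P('+'|¬H) = 0.075.
Analyst A: numerator 0.926·0.06 = 0.055560; evidence = 0.055560+0.075·0.94 = 0.12606; posterior = 0.441.
Analyst B: numerator 0.926·0.208 = 0.19261; evidence = 0.19261+0.075·0.792 = 0.25201; posterior = 0.764.

Analyst A: 0.441; Analyst B: 0.764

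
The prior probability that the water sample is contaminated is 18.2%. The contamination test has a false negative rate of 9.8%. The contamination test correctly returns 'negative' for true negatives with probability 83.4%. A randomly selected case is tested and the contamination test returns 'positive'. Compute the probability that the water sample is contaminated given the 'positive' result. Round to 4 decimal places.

Write H for 'the water sample is contaminated'. Prior odds H:¬H = 0.182/0.818 = 0.22249. For the 'positive' outcome, the likelihood ratio is 0.902/0.166 = 5.4337.
Posterior odds = 0.22249 × 5.4337 = 1.2090, so P(H|E) = 1.2090/(1+1.2090) = 0.5473.

P(H | E) ≈ 0.5473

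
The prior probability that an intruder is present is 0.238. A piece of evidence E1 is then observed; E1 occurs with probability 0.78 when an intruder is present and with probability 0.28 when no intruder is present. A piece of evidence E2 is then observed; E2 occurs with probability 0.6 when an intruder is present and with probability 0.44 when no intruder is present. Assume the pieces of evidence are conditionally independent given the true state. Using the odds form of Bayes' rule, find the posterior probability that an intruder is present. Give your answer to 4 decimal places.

Posterior probability ≈ 0.5426

Prior odds = 0.238/(1−0.238) = 0.31234. In log-odds, ln(0.31234) = -1.1637.
Add log likelihood ratios: ln(2.7857) + ln(1.3636) = 1.3347.
Posterior log-odds = 0.17098, so posterior odds = exp(0.17098) = 1.1865. Converting, P(H|E) = 1.1865/2.1865 = 0.5426.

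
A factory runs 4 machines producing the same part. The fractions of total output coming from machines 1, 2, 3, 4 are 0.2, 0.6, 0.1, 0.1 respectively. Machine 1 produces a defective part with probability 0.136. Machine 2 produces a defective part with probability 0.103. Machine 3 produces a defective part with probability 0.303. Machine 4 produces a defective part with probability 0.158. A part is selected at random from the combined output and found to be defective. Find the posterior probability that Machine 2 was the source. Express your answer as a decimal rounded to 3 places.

P(defective|M1) = 0.136; P(defective|M2) = 0.103; P(defective|M3) = 0.303; P(defective|M4) = 0.158.
Prior × likelihood for each source: 0.2·0.136=0.02720, 0.6·0.103=0.06180, 0.1·0.303=0.03030, 0.1·0.158=0.01580. Summing gives P(defective) = 0.13510.
P(Machine 2 | defective) = 0.06180 / 0.13510 = 0.457.

Posterior probability ≈ 0.457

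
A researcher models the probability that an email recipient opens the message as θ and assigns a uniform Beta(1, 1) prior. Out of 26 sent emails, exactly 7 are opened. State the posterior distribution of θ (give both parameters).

Posterior: Beta(8, 20)

Observing 7 successes and 19 failures updates Beta(1, 1) by adding the success and failure counts to the two shape parameters: α = 1+7 = 8, β = 1+19 = 20.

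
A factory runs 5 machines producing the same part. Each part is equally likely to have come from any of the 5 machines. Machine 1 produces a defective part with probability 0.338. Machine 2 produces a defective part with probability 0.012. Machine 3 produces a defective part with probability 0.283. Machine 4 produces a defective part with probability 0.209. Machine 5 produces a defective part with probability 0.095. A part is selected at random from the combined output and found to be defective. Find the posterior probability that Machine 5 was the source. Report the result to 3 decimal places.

P(defective|M1) = 0.338; P(defective|M2) = 0.012; P(defective|M3) = 0.283; P(defective|M4) = 0.209; P(defective|M5) = 0.095.
Prior × likelihood for each source: 0.2·0.338=0.06760, 0.2·0.012=0.002400, 0.2·0.283=0.05660, 0.2·0.209=0.04180, 0.2·0.095=0.01900. Summing gives P(defective) = 0.18740.
P(Machine 5 | defective) = 0.01900 / 0.18740 = 0.101.

Posterior probability ≈ 0.101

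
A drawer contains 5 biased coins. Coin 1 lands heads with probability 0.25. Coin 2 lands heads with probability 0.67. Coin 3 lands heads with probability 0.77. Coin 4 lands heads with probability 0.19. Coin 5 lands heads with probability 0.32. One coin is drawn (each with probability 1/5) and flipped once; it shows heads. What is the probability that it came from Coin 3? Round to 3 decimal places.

P(heads|C1) = 0.25; P(heads|C2) = 0.67; P(heads|C3) = 0.77; P(heads|C4) = 0.19; P(heads|C5) = 0.32.
Prior × likelihood for each source: 0.2·0.25=0.05000, 0.2·0.67=0.1340, 0.2·0.77=0.1540, 0.2·0.19=0.03800, 0.2·0.32=0.06400. Summing gives P(heads) = 0.44000.
P(Coin 3 | heads) = 0.1540 / 0.44000 = 0.350.

Posterior probability ≈ 0.350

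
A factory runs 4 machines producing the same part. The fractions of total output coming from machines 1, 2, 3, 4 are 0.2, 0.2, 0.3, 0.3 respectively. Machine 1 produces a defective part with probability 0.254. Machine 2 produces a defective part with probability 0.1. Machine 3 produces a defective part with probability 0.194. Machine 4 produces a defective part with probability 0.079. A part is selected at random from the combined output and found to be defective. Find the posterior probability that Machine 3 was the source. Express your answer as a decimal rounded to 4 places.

Posterior probability ≈ 0.3811

P(defective|M1) = 0.254; P(defective|M2) = 0.1; P(defective|M3) = 0.194; P(defective|M4) = 0.079.
Prior × likelihood for each source: 0.2·0.254=0.05080, 0.2·0.1=0.02000, 0.3·0.194=0.05820, 0.3·0.079=0.02370. Summing gives P(defective) = 0.15270.
P(Machine 3 | defective) = 0.05820 / 0.15270 = 0.3811.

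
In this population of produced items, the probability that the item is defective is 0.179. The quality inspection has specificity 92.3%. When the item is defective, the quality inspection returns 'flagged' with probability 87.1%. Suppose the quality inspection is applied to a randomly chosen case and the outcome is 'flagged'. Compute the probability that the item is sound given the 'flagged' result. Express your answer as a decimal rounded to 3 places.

P(¬H | E) ≈ 0.288

Write H for 'the item is defective'. Prior odds H:¬H = 0.179/0.821 = 0.21803. For the 'flagged' outcome, the likelihood ratio is 0.871/0.077 = 11.312.
Posterior odds = 0.21803 × 11.312 = 2.4663, so P(H|E) = 2.4663/(1+2.4663) = 0.712. Then P(¬H|E) = 1 − 0.712 = 0.288.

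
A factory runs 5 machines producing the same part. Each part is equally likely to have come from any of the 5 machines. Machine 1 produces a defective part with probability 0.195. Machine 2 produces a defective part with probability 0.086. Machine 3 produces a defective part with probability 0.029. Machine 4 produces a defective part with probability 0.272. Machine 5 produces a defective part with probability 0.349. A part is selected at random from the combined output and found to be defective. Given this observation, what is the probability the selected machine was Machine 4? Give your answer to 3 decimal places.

P(defective|M1) = 0.195; P(defective|M2) = 0.086; P(defective|M3) = 0.029; P(defective|M4) = 0.272; P(defective|M5) = 0.349.
Prior × likelihood for each source: 0.2·0.195=0.03900, 0.2·0.086=0.01720, 0.2·0.029=0.005800, 0.2·0.272=0.05440, 0.2·0.349=0.06980. Summing gives P(defective) = 0.18620.
P(Machine 4 | defective) = 0.05440 / 0.18620 = 0.292.

Posterior probability ≈ 0.292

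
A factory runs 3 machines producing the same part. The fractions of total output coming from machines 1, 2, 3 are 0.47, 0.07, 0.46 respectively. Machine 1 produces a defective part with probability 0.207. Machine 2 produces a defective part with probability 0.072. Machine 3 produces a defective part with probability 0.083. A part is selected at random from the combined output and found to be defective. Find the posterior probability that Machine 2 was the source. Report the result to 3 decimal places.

P(defective|M1) = 0.207; P(defective|M2) = 0.072; P(defective|M3) = 0.083.
Prior × likelihood for each source: 0.47·0.207=0.09729, 0.07·0.072=0.005040, 0.46·0.083=0.03818. Summing gives P(defective) = 0.14051.
P(Machine 2 | defective) = 0.005040 / 0.14051 = 0.036.

Posterior probability ≈ 0.036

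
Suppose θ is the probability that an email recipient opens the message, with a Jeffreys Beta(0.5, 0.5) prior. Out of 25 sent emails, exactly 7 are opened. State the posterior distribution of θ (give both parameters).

The binomial likelihood is conjugate to the Beta prior: with 7 successes and 18 failures, the posterior is Beta(0.5+7, 0.5+18) = Beta(7.5, 18.5).

Posterior: Beta(7.5, 18.5)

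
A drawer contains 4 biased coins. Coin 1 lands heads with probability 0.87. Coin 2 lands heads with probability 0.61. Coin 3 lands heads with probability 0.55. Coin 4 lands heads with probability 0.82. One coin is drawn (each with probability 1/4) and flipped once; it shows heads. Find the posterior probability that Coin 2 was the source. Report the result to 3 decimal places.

Posterior probability ≈ 0.214

P(heads|C1) = 0.87; P(heads|C2) = 0.61; P(heads|C3) = 0.55; P(heads|C4) = 0.82.
Prior × likelihood for each source: 0.25·0.87=0.2175, 0.25·0.61=0.1525, 0.25·0.55=0.1375, 0.25·0.82=0.2050. Summing gives P(heads) = 0.71250.
P(Coin 2 | heads) = 0.1525 / 0.71250 = 0.214.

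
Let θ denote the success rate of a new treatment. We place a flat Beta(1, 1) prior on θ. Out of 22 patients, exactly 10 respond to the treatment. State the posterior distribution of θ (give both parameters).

Posterior: Beta(11, 13)

The binomial likelihood is conjugate to the Beta prior: with 10 successes and 12 failures, the posterior is Beta(1+10, 1+12) = Beta(11, 13).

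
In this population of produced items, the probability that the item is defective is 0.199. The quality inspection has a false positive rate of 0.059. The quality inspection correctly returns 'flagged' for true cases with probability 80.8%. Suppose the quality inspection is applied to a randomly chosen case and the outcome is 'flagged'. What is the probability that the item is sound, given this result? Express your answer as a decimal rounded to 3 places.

P(¬H | E) ≈ 0.227

Write H for 'the item is defective'. Prior odds H:¬H = 0.199/0.801 = 0.24844. For the 'flagged' outcome, the likelihood ratio is 0.808/0.059 = 13.695.
Posterior odds = 0.24844 × 13.695 = 3.4024, so P(H|E) = 3.4024/(1+3.4024) = 0.773. Then P(¬H|E) = 1 − 0.773 = 0.227.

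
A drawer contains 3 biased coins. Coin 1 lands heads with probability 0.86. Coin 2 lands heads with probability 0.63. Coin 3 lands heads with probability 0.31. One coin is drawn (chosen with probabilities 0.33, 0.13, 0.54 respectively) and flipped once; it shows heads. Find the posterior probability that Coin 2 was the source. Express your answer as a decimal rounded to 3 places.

P(heads|C1) = 0.86; P(heads|C2) = 0.63; P(heads|C3) = 0.31.
Prior × likelihood for each source: 0.33·0.86=0.2838, 0.13·0.63=0.08190, 0.54·0.31=0.1674. Summing gives P(heads) = 0.53310.
P(Coin 2 | heads) = 0.08190 / 0.53310 = 0.154.

Posterior probability ≈ 0.154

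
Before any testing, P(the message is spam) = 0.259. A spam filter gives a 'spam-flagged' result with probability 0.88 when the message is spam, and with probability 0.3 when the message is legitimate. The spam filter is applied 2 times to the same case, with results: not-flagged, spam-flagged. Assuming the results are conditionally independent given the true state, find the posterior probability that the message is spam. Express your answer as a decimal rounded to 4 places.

Posterior P(H) ≈ 0.1495

With H the event that the message is spam, the joint likelihood of the observed sequence is P(data|H) = 0.12·0.88 = 0.10560 and P(data|¬H) = 0.7·0.3 = 0.21000.
Bayes: P(H|data) = 0.259·0.10560 / (0.259·0.10560 + 0.741·0.21000) = 0.027350/0.18296 = 0.1495.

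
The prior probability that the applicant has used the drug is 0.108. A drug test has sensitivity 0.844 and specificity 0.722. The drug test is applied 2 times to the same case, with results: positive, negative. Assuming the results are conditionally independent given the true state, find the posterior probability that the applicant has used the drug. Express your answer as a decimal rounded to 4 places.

Posterior P(H) ≈ 0.0736

Let H be the event that the applicant has used the drug; start with P(H) = 0.108. P('positive'|H) = 0.844, P('positive'|¬H) = 0.278.
Update on result 1 ('positive'): P(H) ← 0.844·0.1080 / (0.844·0.1080 + 0.278·0.8920) = 0.091152/0.33913 = 0.2688.
Update on result 2 ('negative'): P(H) ← 0.156·0.2688 / (0.156·0.2688 + 0.722·0.7312) = 0.041930/0.56987 = 0.0736.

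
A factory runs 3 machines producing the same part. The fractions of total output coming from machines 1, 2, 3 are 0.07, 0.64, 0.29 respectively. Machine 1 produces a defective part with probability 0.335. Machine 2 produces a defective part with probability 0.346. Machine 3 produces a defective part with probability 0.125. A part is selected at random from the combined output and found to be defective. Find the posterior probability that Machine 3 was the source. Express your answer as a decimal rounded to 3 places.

Tabulate prior·likelihood by source: [1] prior 0.07, lik 0.335, product 0.02345; [2] prior 0.64, lik 0.346, product 0.2214; [3] prior 0.29, lik 0.125, product 0.03625.
Normalizing constant = 0.28114; the posterior for Machine 3 is its product over the sum, 0.03625/0.28114 = 0.129.

Posterior probability ≈ 0.129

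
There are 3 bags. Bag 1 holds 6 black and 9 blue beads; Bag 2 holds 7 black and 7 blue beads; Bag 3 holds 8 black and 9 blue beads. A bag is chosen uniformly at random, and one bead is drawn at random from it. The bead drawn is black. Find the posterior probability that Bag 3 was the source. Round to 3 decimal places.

Posterior probability ≈ 0.343

Tabulate prior·likelihood by source: [1] prior 0.333333, lik 0.4, product 0.1333; [2] prior 0.333333, lik 0.5, product 0.1667; [3] prior 0.333333, lik 0.4706, product 0.1569.
Normalizing constant = 0.45686; the posterior for Bag 3 is its product over the sum, 0.1569/0.45686 = 0.343.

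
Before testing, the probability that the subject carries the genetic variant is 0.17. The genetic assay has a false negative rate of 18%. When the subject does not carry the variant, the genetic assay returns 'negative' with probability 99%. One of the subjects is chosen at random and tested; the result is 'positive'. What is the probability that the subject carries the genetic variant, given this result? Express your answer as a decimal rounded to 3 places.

P(H | E) ≈ 0.944

Let H be the event that the subject carries the genetic variant. P(H) = 0.17, so P(¬H) = 0.83. With E the 'positive' result, P(E|H) = 0.82 and P(E|¬H) = 0.01.
P(E) = 0.82·0.17 + 0.01·0.83 = 0.13940 + 0.0083000 = 0.14770.
By Bayes' theorem, P(H|E) = 0.13940 / 0.14770 = 0.944.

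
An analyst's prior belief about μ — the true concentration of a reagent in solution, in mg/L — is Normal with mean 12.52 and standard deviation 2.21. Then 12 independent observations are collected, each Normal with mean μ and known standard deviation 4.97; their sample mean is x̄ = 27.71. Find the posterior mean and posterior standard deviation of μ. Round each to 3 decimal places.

Posterior mean ≈ 23.206; posterior SD ≈ 1.203

With known σ, the Normal prior is conjugate. Weight on the data is w = (n/σ²)/(n/σ² + 1/τ₀²) = 0.485812/(0.485812+0.204746) = 0.70351.
Posterior mean = w·x̄ + (1−w)·μ₀ = 0.70351·27.71 + 0.29649·12.52 = 23.206. Posterior variance = 1/(0.485812+0.204746) = 1.44810, so SD = 1.203.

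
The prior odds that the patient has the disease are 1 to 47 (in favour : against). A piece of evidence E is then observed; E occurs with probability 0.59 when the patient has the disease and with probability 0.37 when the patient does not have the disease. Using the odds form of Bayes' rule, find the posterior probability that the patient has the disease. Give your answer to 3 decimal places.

Posterior probability ≈ 0.033

Prior odds = 1/47 = 0.021277.
Likelihood ratio for E = 0.59/0.37 = 1.5946.
Posterior odds = prior odds × LR = 0.033928.
Posterior probability = odds/(1+odds) = 0.033928/1.0339 = 0.033.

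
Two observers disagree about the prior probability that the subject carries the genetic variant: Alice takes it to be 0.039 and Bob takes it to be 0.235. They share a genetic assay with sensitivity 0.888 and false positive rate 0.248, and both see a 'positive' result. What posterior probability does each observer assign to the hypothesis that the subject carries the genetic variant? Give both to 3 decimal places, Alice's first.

P('+'|H) = 0.888, P('+'|¬H) = 0.248.
Alice: numerator 0.888·0.039 = 0.034632; evidence = 0.034632+0.248·0.961 = 0.27296; posterior = 0.127.
Bob: numerator 0.888·0.235 = 0.20868; evidence = 0.20868+0.248·0.765 = 0.39840; posterior = 0.524.

Alice: 0.127; Bob: 0.524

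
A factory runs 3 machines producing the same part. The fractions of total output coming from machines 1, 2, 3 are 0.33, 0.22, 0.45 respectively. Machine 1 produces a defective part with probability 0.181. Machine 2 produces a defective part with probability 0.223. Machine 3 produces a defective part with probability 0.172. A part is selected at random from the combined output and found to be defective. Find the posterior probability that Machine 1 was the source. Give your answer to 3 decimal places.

P(defective|M1) = 0.181; P(defective|M2) = 0.223; P(defective|M3) = 0.172.
Prior × likelihood for each source: 0.33·0.181=0.05973, 0.22·0.223=0.04906, 0.45·0.172=0.07740. Summing gives P(defective) = 0.18619.
P(Machine 1 | defective) = 0.05973 / 0.18619 = 0.321.

Posterior probability ≈ 0.321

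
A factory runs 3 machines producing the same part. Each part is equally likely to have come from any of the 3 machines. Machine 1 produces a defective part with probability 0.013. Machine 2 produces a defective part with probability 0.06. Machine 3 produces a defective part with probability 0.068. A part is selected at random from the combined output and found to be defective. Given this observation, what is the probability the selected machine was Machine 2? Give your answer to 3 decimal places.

Posterior probability ≈ 0.426

Tabulate prior·likelihood by source: [1] prior 0.333333, lik 0.013, product 0.004333; [2] prior 0.333333, lik 0.06, product 0.02000; [3] prior 0.333333, lik 0.068, product 0.02267.
Normalizing constant = 0.047000; the posterior for Machine 2 is its product over the sum, 0.02000/0.047000 = 0.426.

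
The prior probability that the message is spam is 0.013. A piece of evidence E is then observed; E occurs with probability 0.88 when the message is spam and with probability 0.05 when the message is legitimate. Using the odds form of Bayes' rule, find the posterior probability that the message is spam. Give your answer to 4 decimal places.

Posterior probability ≈ 0.1882

Prior odds = 0.013/(1−0.013) = 0.013171.
Likelihood ratio for E = 0.88/0.05 = 17.600.
Posterior odds = prior odds × LR = 0.23181.
Posterior probability = odds/(1+odds) = 0.23181/1.2318 = 0.1882.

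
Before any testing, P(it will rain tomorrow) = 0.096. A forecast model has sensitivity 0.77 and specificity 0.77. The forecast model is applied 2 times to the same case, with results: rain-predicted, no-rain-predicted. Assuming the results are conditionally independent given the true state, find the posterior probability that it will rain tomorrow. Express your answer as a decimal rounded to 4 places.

With H the event that it will rain tomorrow, the joint likelihood of the observed sequence is P(data|H) = 0.77·0.23 = 0.17710 and P(data|¬H) = 0.23·0.77 = 0.17710.
Bayes: P(H|data) = 0.096·0.17710 / (0.096·0.17710 + 0.904·0.17710) = 0.017002/0.17710 = 0.0960.

Posterior P(H) ≈ 0.0960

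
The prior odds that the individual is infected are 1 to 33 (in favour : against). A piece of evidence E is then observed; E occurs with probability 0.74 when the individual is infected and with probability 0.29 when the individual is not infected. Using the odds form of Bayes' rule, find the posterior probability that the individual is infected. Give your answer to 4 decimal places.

Posterior probability ≈ 0.0718

Prior odds = 1/33 = 0.030303. In log-odds, ln(0.030303) = -3.4965.
Add log likelihood ratio: ln(2.5517) = 0.93677.
Posterior log-odds = -2.5597, so posterior odds = exp(-2.5597) = 0.077325. Converting, P(H|E) = 0.077325/1.0773 = 0.0718.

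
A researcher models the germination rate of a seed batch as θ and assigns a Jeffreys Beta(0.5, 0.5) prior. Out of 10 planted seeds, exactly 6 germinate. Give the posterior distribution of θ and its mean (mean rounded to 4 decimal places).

Posterior: Beta(6.5, 4.5); mean ≈ 0.5909

The binomial likelihood is conjugate to the Beta prior: with 6 successes and 4 failures, the posterior is Beta(0.5+6, 0.5+4) = Beta(6.5, 4.5).
E[θ | data] = 6.5/(6.5+4.5) = 0.5909.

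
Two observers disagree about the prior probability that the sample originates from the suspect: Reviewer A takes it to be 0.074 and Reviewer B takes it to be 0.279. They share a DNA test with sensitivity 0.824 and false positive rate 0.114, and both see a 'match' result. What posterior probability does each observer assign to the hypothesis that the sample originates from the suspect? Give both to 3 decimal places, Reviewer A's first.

Reviewer A: 0.366; Reviewer B: 0.737

The likelihood ratio for a 'match' result is 0.824/0.114 = 7.2281.
Reviewer A: prior odds 0.074/0.926 = 0.079914; posterior odds 0.57762; posterior probability 0.366.
Reviewer B: prior odds 0.279/0.721 = 0.38696; posterior odds 2.7970; posterior probability 0.737.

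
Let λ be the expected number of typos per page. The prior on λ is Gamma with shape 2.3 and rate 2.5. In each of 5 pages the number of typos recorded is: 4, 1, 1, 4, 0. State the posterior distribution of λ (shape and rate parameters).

Total count ∑xᵢ = 10 over n = 5 pages.
Gamma is conjugate to the Poisson likelihood: posterior is Gamma(shape = 2.3+10 = 12.3, rate = 2.5+5 = 7.5).

Posterior: Gamma(shape=12.3, rate=7.5)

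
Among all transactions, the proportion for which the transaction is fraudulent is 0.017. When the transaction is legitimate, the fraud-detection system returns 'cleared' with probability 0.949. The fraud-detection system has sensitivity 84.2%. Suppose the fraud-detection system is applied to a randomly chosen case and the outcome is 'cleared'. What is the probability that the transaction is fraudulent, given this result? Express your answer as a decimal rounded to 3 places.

P(H | E) ≈ 0.003

Write H for 'the transaction is fraudulent'. Prior odds H:¬H = 0.017/0.983 = 0.017294. For the 'cleared' outcome, the likelihood ratio is 0.158/0.949 = 0.16649.
Posterior odds = 0.017294 × 0.16649 = 0.0028793, so P(H|E) = 0.0028793/(1+0.0028793) = 0.003.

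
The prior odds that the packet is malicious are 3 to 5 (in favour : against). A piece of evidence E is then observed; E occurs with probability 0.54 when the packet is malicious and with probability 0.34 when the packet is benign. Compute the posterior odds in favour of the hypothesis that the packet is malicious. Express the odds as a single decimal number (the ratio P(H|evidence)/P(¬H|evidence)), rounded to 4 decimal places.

Posterior odds ≈ 0.9529

Prior odds = 3/5 = 0.60000.
Likelihood ratio for E = 0.54/0.34 = 1.5882.
Posterior odds = prior odds × LR = 0.95294.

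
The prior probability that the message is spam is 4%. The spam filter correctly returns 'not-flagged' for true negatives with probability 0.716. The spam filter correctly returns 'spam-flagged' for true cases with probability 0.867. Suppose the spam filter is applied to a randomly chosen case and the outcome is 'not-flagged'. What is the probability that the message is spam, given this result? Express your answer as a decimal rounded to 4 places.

P(H | E) ≈ 0.0077

Let H be the event that the message is spam. P(H) = 0.04, so P(¬H) = 0.96. With E the 'not-flagged' result, P(E|H) = 0.133 and P(E|¬H) = 0.716.
P(E) = 0.133·0.04 + 0.716·0.96 = 0.0053200 + 0.68736 = 0.69268.
By Bayes' theorem, P(H|E) = 0.0053200 / 0.69268 = 0.0077.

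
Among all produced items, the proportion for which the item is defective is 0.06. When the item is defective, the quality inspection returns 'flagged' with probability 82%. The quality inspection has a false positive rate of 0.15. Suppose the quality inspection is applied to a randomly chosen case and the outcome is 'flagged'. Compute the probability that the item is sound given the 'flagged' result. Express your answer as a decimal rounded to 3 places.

P(¬H | E) ≈ 0.741

Let H be the event that the item is defective. P(H) = 0.06, so P(¬H) = 0.94. With E the 'flagged' result, P(E|H) = 0.82 and P(E|¬H) = 0.15.
P(E) = 0.82·0.06 + 0.15·0.94 = 0.049200 + 0.14100 = 0.19020.
By Bayes' theorem, P(H|E) = 0.049200 / 0.19020 = 0.259. Hence P(¬H|E) = 1 − 0.259 = 0.741.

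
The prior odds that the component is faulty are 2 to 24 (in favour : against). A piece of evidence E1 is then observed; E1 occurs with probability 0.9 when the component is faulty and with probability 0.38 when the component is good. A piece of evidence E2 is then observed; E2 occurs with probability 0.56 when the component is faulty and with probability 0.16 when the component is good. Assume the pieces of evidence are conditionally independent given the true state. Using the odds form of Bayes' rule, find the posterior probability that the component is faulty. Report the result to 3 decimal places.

Prior odds = 2/24 = 0.083333.
Likelihood ratio for E1 = 0.9/0.38 = 2.3684.
Likelihood ratio for E2 = 0.56/0.16 = 3.5000.
Posterior odds = prior odds × LR₁ × LR₂ = 0.69079.
Posterior probability = odds/(1+odds) = 0.69079/1.6908 = 0.409.

Posterior probability ≈ 0.409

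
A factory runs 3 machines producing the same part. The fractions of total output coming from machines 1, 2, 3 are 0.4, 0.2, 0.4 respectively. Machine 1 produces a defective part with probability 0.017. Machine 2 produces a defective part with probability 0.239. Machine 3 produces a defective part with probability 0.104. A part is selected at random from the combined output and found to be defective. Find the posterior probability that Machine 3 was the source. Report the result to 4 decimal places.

P(defective|M1) = 0.017; P(defective|M2) = 0.239; P(defective|M3) = 0.104.
Prior × likelihood for each source: 0.4·0.017=0.006800, 0.2·0.239=0.04780, 0.4·0.104=0.04160. Summing gives P(defective) = 0.096200.
P(Machine 3 | defective) = 0.04160 / 0.096200 = 0.4324.

Posterior probability ≈ 0.4324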